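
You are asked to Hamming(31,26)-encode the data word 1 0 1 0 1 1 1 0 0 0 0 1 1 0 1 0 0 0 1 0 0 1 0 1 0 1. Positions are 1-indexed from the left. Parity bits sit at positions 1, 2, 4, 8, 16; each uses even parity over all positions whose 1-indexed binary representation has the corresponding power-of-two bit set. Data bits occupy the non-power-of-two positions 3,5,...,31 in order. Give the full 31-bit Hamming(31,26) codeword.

1110010111100001110100010010101

Place data bits at non-power-of-two positions: b3=1, b5=0, b6=1, b7=0, b9=1, b10=1, b11=1, b12=0, b13=0, b14=0, b15=0, b17=1, b18=1, b19=0, b20=1, b21=0, b22=0, b23=0, b24=1, b25=0, b26=0, b27=1, b28=0, b29=1, b30=0, b31=1.
p1 = XOR of data positions {3,5,7,9,11,13,15,17,19,21,23,25,27,29,31} = 1⊕0⊕0⊕1⊕1⊕0⊕0⊕1⊕0⊕0⊕0⊕0⊕1⊕1⊕1 = 1
p2 = XOR of data positions {3,6,7,10,11,14,15,18,19,22,23,26,27,30,31} = 1⊕1⊕0⊕1⊕1⊕0⊕0⊕1⊕0⊕0⊕0⊕0⊕1⊕0⊕1 = 1
p4 = XOR of data positions {5,6,7,12,13,14,15,20,21,22,23,28,29,30,31} = 0⊕1⊕0⊕0⊕0⊕0⊕0⊕1⊕0⊕0⊕0⊕0⊕1⊕0⊕1 = 0
p8 = XOR of data positions {9,10,11,12,13,14,15,24,25,26,27,28,29,30,31} = 1⊕1⊕1⊕0⊕0⊕0⊕0⊕1⊕0⊕0⊕1⊕0⊕1⊕0⊕1 = 1
p16 = XOR of data positions {17,18,19,20,21,22,23,24,25,26,27,28,29,30,31} = 1⊕1⊕0⊕1⊕0⊕0⊕0⊕1⊕0⊕0⊕1⊕0⊕1⊕0⊕1 = 1
Codeword b1..b31 = 1110010111100001110100010010101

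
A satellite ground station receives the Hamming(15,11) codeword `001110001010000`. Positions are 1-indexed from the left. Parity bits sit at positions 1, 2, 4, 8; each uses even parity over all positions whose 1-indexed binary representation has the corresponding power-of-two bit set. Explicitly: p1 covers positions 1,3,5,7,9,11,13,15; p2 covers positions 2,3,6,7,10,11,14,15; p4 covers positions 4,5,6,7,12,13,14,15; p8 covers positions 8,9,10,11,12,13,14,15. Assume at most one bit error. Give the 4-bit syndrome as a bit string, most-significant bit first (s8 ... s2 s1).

0000

s1: b1⊕b3⊕b5⊕b7⊕b9⊕b11⊕b13⊕b15 = 0⊕1⊕1⊕0⊕1⊕1⊕0⊕0 = 0
s2: b2⊕b3⊕b6⊕b7⊕b10⊕b11⊕b14⊕b15 = 0⊕1⊕0⊕0⊕0⊕1⊕0⊕0 = 0
s4: b4⊕b5⊕b6⊕b7⊕b12⊕b13⊕b14⊕b15 = 1⊕1⊕0⊕0⊕0⊕0⊕0⊕0 = 0
s8: b8⊕b9⊕b10⊕b11⊕b12⊕b13⊕b14⊕b15 = 0⊕1⊕0⊕1⊕0⊕0⊕0⊕0 = 0
Syndrome (s8...s1) = 0000 → position 0 (no error).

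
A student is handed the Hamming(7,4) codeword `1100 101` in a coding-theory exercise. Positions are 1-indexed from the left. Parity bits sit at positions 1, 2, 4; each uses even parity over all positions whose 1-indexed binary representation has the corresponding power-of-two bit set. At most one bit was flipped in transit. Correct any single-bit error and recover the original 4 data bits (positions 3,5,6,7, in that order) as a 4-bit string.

0101

s1: b1⊕b3⊕b5⊕b7 = 1⊕0⊕1⊕1 = 1
s2: b2⊕b3⊕b6⊕b7 = 1⊕0⊕0⊕1 = 0
s4: b4⊕b5⊕b6⊕b7 = 0⊕1⊕0⊕1 = 0
Syndrome (s4...s1) = 001 → position 1.
Flip bit 1: corrected codeword = 0100101
Data bits at positions 3,5,6,7: 0101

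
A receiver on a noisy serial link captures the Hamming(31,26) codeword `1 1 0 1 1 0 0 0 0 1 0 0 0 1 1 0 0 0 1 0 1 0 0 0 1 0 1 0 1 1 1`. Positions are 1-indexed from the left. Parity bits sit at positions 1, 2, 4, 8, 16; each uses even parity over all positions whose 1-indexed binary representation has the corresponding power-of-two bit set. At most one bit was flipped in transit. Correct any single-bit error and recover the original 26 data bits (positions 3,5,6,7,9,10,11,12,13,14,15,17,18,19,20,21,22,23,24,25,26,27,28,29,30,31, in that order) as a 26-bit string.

s1: b1⊕b3⊕b5⊕b7⊕b9⊕b11⊕b13⊕b15⊕b17⊕b19⊕b21⊕b23⊕b25⊕b27⊕b29⊕b31 = 1⊕0⊕1⊕0⊕0⊕0⊕0⊕1⊕0⊕1⊕1⊕0⊕1⊕1⊕1⊕1 = 1
s2: b2⊕b3⊕b6⊕b7⊕b10⊕b11⊕b14⊕b15⊕b18⊕b19⊕b22⊕b23⊕b26⊕b27⊕b30⊕b31 = 1⊕0⊕0⊕0⊕1⊕0⊕1⊕1⊕0⊕1⊕0⊕0⊕0⊕1⊕1⊕1 = 0
s4: b4⊕b5⊕b6⊕b7⊕b12⊕b13⊕b14⊕b15⊕b20⊕b21⊕b22⊕b23⊕b28⊕b29⊕b30⊕b31 = 1⊕1⊕0⊕0⊕0⊕0⊕1⊕1⊕0⊕1⊕0⊕0⊕0⊕1⊕1⊕1 = 0
s8: b8⊕b9⊕b10⊕b11⊕b12⊕b13⊕b14⊕b15⊕b24⊕b25⊕b26⊕b27⊕b28⊕b29⊕b30⊕b31 = 0⊕0⊕1⊕0⊕0⊕0⊕1⊕1⊕0⊕1⊕0⊕1⊕0⊕1⊕1⊕1 = 0
s16: b16⊕b17⊕b18⊕b19⊕b20⊕b21⊕b22⊕b23⊕b24⊕b25⊕b26⊕b27⊕b28⊕b29⊕b30⊕b31 = 0⊕0⊕0⊕1⊕0⊕1⊕0⊕0⊕0⊕1⊕0⊕1⊕0⊕1⊕1⊕1 = 1
Syndrome (s16...s1) = 10001 → position 17.
Flip bit 17: corrected codeword = 1101100001000110101010001010111
Data bits at positions 3,5,6,7,9,10,11,12,13,14,15,17,18,19,20,21,22,23,24,25,26,27,28,29,30,31: 01000100011101010001010111

01000100011101010001010111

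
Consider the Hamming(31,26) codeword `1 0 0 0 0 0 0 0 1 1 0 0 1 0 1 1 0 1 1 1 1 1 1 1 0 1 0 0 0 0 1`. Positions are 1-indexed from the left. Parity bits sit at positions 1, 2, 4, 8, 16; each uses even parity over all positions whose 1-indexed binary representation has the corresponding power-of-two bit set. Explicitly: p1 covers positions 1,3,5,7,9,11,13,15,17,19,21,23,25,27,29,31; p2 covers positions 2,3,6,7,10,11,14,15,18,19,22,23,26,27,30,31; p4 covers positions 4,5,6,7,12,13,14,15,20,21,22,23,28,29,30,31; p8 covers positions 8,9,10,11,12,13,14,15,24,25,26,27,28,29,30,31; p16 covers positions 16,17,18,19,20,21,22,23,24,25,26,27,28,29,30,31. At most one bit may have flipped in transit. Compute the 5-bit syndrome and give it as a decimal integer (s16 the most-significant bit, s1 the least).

s1: b1⊕b3⊕b5⊕b7⊕b9⊕b11⊕b13⊕b15⊕b17⊕b19⊕b21⊕b23⊕b25⊕b27⊕b29⊕b31 = 1⊕0⊕0⊕0⊕1⊕0⊕1⊕1⊕0⊕1⊕1⊕1⊕0⊕0⊕0⊕1 = 0
s2: b2⊕b3⊕b6⊕b7⊕b10⊕b11⊕b14⊕b15⊕b18⊕b19⊕b22⊕b23⊕b26⊕b27⊕b30⊕b31 = 0⊕0⊕0⊕0⊕1⊕0⊕0⊕1⊕1⊕1⊕1⊕1⊕1⊕0⊕0⊕1 = 0
s4: b4⊕b5⊕b6⊕b7⊕b12⊕b13⊕b14⊕b15⊕b20⊕b21⊕b22⊕b23⊕b28⊕b29⊕b30⊕b31 = 0⊕0⊕0⊕0⊕0⊕1⊕0⊕1⊕1⊕1⊕1⊕1⊕0⊕0⊕0⊕1 = 1
s8: b8⊕b9⊕b10⊕b11⊕b12⊕b13⊕b14⊕b15⊕b24⊕b25⊕b26⊕b27⊕b28⊕b29⊕b30⊕b31 = 0⊕1⊕1⊕0⊕0⊕1⊕0⊕1⊕1⊕0⊕1⊕0⊕0⊕0⊕0⊕1 = 1
s16: b16⊕b17⊕b18⊕b19⊕b20⊕b21⊕b22⊕b23⊕b24⊕b25⊕b26⊕b27⊕b28⊕b29⊕b30⊕b31 = 1⊕0⊕1⊕1⊕1⊕1⊕1⊕1⊕1⊕0⊕1⊕0⊕0⊕0⊕0⊕1 = 0
Syndrome (s16...s1) = 01100 → position 12.

12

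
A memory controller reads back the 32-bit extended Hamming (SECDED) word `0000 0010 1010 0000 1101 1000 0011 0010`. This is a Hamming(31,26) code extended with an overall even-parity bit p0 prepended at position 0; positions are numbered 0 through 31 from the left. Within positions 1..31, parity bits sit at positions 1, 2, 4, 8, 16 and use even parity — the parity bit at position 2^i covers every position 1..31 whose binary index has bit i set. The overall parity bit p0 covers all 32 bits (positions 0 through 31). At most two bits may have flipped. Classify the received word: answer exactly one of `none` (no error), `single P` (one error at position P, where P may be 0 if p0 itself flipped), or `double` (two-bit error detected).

double

s1: b1⊕b3⊕b5⊕b7⊕b9⊕b11⊕b13⊕b15⊕b17⊕b19⊕b21⊕b23⊕b25⊕b27⊕b29⊕b31 = 0⊕0⊕0⊕0⊕0⊕0⊕0⊕0⊕1⊕1⊕0⊕0⊕0⊕1⊕0⊕0 = 1
s2: b2⊕b3⊕b6⊕b7⊕b10⊕b11⊕b14⊕b15⊕b18⊕b19⊕b22⊕b23⊕b26⊕b27⊕b30⊕b31 = 0⊕0⊕1⊕0⊕1⊕0⊕0⊕0⊕0⊕1⊕0⊕0⊕1⊕1⊕1⊕0 = 0
s4: b4⊕b5⊕b6⊕b7⊕b12⊕b13⊕b14⊕b15⊕b20⊕b21⊕b22⊕b23⊕b28⊕b29⊕b30⊕b31 = 0⊕0⊕1⊕0⊕0⊕0⊕0⊕0⊕1⊕0⊕0⊕0⊕0⊕0⊕1⊕0 = 1
s8: b8⊕b9⊕b10⊕b11⊕b12⊕b13⊕b14⊕b15⊕b24⊕b25⊕b26⊕b27⊕b28⊕b29⊕b30⊕b31 = 1⊕0⊕1⊕0⊕0⊕0⊕0⊕0⊕0⊕0⊕1⊕1⊕0⊕0⊕1⊕0 = 1
s16: b16⊕b17⊕b18⊕b19⊕b20⊕b21⊕b22⊕b23⊕b24⊕b25⊕b26⊕b27⊕b28⊕b29⊕b30⊕b31 = 1⊕1⊕0⊕1⊕1⊕0⊕0⊕0⊕0⊕0⊕1⊕1⊕0⊕0⊕1⊕0 = 1
Syndrome (s16...s1) = 11101 → position 29.
Overall parity (XOR of all 32 bits, including p0): 0⊕0⊕0⊕0⊕0⊕0⊕1⊕0⊕1⊕0⊕1⊕0⊕0⊕0⊕0⊕0⊕1⊕1⊕0⊕1⊕1⊕0⊕0⊕0⊕0⊕0⊕1⊕1⊕0⊕0⊕1⊕0 = 0
Overall=0, syndrome position=29 → double-bit error detected (uncorrectable).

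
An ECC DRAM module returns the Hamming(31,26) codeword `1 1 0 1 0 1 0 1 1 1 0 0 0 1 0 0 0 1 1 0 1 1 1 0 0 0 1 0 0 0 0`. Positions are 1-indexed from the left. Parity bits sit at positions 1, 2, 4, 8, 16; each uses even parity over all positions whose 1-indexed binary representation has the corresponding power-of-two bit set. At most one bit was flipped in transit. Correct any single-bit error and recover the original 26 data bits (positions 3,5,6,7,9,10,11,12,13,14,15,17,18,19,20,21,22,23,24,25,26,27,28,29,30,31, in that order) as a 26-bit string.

s1: b1⊕b3⊕b5⊕b7⊕b9⊕b11⊕b13⊕b15⊕b17⊕b19⊕b21⊕b23⊕b25⊕b27⊕b29⊕b31 = 1⊕0⊕0⊕0⊕1⊕0⊕0⊕0⊕0⊕1⊕1⊕1⊕0⊕1⊕0⊕0 = 0
s2: b2⊕b3⊕b6⊕b7⊕b10⊕b11⊕b14⊕b15⊕b18⊕b19⊕b22⊕b23⊕b26⊕b27⊕b30⊕b31 = 1⊕0⊕1⊕0⊕1⊕0⊕1⊕0⊕1⊕1⊕1⊕1⊕0⊕1⊕0⊕0 = 1
s4: b4⊕b5⊕b6⊕b7⊕b12⊕b13⊕b14⊕b15⊕b20⊕b21⊕b22⊕b23⊕b28⊕b29⊕b30⊕b31 = 1⊕0⊕1⊕0⊕0⊕0⊕1⊕0⊕0⊕1⊕1⊕1⊕0⊕0⊕0⊕0 = 0
s8: b8⊕b9⊕b10⊕b11⊕b12⊕b13⊕b14⊕b15⊕b24⊕b25⊕b26⊕b27⊕b28⊕b29⊕b30⊕b31 = 1⊕1⊕1⊕0⊕0⊕0⊕1⊕0⊕0⊕0⊕0⊕1⊕0⊕0⊕0⊕0 = 1
s16: b16⊕b17⊕b18⊕b19⊕b20⊕b21⊕b22⊕b23⊕b24⊕b25⊕b26⊕b27⊕b28⊕b29⊕b30⊕b31 = 0⊕0⊕1⊕1⊕0⊕1⊕1⊕1⊕0⊕0⊕0⊕1⊕0⊕0⊕0⊕0 = 0
Syndrome (s16...s1) = 01010 → position 10.
Flip bit 10: corrected codeword = 1101010110000100011011100010000
Data bits at positions 3,5,6,7,9,10,11,12,13,14,15,17,18,19,20,21,22,23,24,25,26,27,28,29,30,31: 00101000010011011100010000

00101000010011011100010000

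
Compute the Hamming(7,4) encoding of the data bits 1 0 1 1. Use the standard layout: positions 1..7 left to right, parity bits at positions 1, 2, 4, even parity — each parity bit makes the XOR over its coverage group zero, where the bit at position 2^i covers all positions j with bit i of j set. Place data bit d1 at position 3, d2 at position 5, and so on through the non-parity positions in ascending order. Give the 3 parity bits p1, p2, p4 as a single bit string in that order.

010

Place data bits at non-power-of-two positions: b3=1, b5=0, b6=1, b7=1.
p1 = XOR of data positions {3,5,7} = 1⊕0⊕1 = 0
p2 = XOR of data positions {3,6,7} = 1⊕1⊕1 = 1
p4 = XOR of data positions {5,6,7} = 0⊕1⊕1 = 0
Parity bits p1,p2,p4 = 010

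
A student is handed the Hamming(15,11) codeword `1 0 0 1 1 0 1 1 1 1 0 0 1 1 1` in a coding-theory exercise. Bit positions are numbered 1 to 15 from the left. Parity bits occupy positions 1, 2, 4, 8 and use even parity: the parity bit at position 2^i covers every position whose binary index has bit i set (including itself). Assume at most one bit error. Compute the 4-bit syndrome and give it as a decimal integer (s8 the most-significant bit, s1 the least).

s1: b1⊕b3⊕b5⊕b7⊕b9⊕b11⊕b13⊕b15 = 1⊕0⊕1⊕1⊕1⊕0⊕1⊕1 = 0
s2: b2⊕b3⊕b6⊕b7⊕b10⊕b11⊕b14⊕b15 = 0⊕0⊕0⊕1⊕1⊕0⊕1⊕1 = 0
s4: b4⊕b5⊕b6⊕b7⊕b12⊕b13⊕b14⊕b15 = 1⊕1⊕0⊕1⊕0⊕1⊕1⊕1 = 0
s8: b8⊕b9⊕b10⊕b11⊕b12⊕b13⊕b14⊕b15 = 1⊕1⊕1⊕0⊕0⊕1⊕1⊕1 = 0
Syndrome (s8...s1) = 0000 → position 0 (no error).

0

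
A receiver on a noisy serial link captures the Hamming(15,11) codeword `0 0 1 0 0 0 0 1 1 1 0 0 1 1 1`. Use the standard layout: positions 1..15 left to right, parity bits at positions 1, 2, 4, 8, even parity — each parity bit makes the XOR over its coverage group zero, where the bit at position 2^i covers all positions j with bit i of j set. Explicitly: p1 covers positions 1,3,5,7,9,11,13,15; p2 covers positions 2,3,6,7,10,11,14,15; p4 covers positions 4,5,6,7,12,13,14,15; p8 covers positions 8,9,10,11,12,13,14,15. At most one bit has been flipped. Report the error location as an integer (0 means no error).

4

s1: b1⊕b3⊕b5⊕b7⊕b9⊕b11⊕b13⊕b15 = 0⊕1⊕0⊕0⊕1⊕0⊕1⊕1 = 0
s2: b2⊕b3⊕b6⊕b7⊕b10⊕b11⊕b14⊕b15 = 0⊕1⊕0⊕0⊕1⊕0⊕1⊕1 = 0
s4: b4⊕b5⊕b6⊕b7⊕b12⊕b13⊕b14⊕b15 = 0⊕0⊕0⊕0⊕0⊕1⊕1⊕1 = 1
s8: b8⊕b9⊕b10⊕b11⊕b12⊕b13⊕b14⊕b15 = 1⊕1⊕1⊕0⊕0⊕1⊕1⊕1 = 0
Syndrome (s8...s1) = 0100 → position 4.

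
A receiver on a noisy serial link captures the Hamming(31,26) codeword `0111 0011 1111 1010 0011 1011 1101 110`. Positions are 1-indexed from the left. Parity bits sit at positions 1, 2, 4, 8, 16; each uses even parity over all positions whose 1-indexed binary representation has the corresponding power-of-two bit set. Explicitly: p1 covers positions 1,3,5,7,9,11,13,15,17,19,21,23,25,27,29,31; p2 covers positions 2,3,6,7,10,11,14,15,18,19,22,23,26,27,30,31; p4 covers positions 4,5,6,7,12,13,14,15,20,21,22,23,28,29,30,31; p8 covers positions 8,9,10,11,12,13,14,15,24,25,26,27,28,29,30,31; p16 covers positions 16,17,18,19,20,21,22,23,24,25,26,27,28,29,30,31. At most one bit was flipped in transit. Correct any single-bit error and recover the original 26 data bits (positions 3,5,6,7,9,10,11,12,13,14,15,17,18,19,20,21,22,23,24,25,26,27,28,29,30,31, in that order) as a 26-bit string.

10011111001001110111101110

s1: b1⊕b3⊕b5⊕b7⊕b9⊕b11⊕b13⊕b15⊕b17⊕b19⊕b21⊕b23⊕b25⊕b27⊕b29⊕b31 = 0⊕1⊕0⊕1⊕1⊕1⊕1⊕1⊕0⊕1⊕1⊕1⊕1⊕0⊕1⊕0 = 1
s2: b2⊕b3⊕b6⊕b7⊕b10⊕b11⊕b14⊕b15⊕b18⊕b19⊕b22⊕b23⊕b26⊕b27⊕b30⊕b31 = 1⊕1⊕0⊕1⊕1⊕1⊕0⊕1⊕0⊕1⊕0⊕1⊕1⊕0⊕1⊕0 = 0
s4: b4⊕b5⊕b6⊕b7⊕b12⊕b13⊕b14⊕b15⊕b20⊕b21⊕b22⊕b23⊕b28⊕b29⊕b30⊕b31 = 1⊕0⊕0⊕1⊕1⊕1⊕0⊕1⊕1⊕1⊕0⊕1⊕1⊕1⊕1⊕0 = 1
s8: b8⊕b9⊕b10⊕b11⊕b12⊕b13⊕b14⊕b15⊕b24⊕b25⊕b26⊕b27⊕b28⊕b29⊕b30⊕b31 = 1⊕1⊕1⊕1⊕1⊕1⊕0⊕1⊕1⊕1⊕1⊕0⊕1⊕1⊕1⊕0 = 1
s16: b16⊕b17⊕b18⊕b19⊕b20⊕b21⊕b22⊕b23⊕b24⊕b25⊕b26⊕b27⊕b28⊕b29⊕b30⊕b31 = 0⊕0⊕0⊕1⊕1⊕1⊕0⊕1⊕1⊕1⊕1⊕0⊕1⊕1⊕1⊕0 = 0
Syndrome (s16...s1) = 01101 → position 13.
Flip bit 13: corrected codeword = 0111001111110010001110111101110
Data bits at positions 3,5,6,7,9,10,11,12,13,14,15,17,18,19,20,21,22,23,24,25,26,27,28,29,30,31: 10011111001001110111101110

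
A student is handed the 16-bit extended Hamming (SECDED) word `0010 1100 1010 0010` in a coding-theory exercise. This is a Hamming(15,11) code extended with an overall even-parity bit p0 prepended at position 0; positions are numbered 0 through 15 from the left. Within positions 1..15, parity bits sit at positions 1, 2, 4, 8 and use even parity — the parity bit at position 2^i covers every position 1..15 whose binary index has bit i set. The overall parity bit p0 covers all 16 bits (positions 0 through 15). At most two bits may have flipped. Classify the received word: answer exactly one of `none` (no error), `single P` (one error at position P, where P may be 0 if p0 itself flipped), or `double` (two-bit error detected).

double

s1: b1⊕b3⊕b5⊕b7⊕b9⊕b11⊕b13⊕b15 = 0⊕0⊕1⊕0⊕0⊕0⊕0⊕0 = 1
s2: b2⊕b3⊕b6⊕b7⊕b10⊕b11⊕b14⊕b15 = 1⊕0⊕0⊕0⊕1⊕0⊕1⊕0 = 1
s4: b4⊕b5⊕b6⊕b7⊕b12⊕b13⊕b14⊕b15 = 1⊕1⊕0⊕0⊕0⊕0⊕1⊕0 = 1
s8: b8⊕b9⊕b10⊕b11⊕b12⊕b13⊕b14⊕b15 = 1⊕0⊕1⊕0⊕0⊕0⊕1⊕0 = 1
Syndrome (s8...s1) = 1111 → position 15.
Overall parity (XOR of all 16 bits, including p0): 0⊕0⊕1⊕0⊕1⊕1⊕0⊕0⊕1⊕0⊕1⊕0⊕0⊕0⊕1⊕0 = 0
Overall=0, syndrome position=15 → double-bit error detected (uncorrectable).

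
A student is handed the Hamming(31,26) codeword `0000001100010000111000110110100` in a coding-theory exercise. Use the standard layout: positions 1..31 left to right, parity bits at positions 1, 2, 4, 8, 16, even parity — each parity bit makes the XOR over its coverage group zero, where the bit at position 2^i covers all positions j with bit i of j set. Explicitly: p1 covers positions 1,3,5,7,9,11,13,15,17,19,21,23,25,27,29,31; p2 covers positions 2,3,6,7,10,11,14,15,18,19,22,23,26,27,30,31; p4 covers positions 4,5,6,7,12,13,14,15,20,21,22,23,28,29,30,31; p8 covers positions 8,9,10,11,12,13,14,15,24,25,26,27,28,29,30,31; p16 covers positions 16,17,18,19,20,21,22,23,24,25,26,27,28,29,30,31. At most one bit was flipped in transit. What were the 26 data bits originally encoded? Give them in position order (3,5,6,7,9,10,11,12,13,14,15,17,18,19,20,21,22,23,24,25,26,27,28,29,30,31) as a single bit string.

s1: b1⊕b3⊕b5⊕b7⊕b9⊕b11⊕b13⊕b15⊕b17⊕b19⊕b21⊕b23⊕b25⊕b27⊕b29⊕b31 = 0⊕0⊕0⊕1⊕0⊕0⊕0⊕0⊕1⊕1⊕0⊕1⊕0⊕1⊕1⊕0 = 0
s2: b2⊕b3⊕b6⊕b7⊕b10⊕b11⊕b14⊕b15⊕b18⊕b19⊕b22⊕b23⊕b26⊕b27⊕b30⊕b31 = 0⊕0⊕0⊕1⊕0⊕0⊕0⊕0⊕1⊕1⊕0⊕1⊕1⊕1⊕0⊕0 = 0
s4: b4⊕b5⊕b6⊕b7⊕b12⊕b13⊕b14⊕b15⊕b20⊕b21⊕b22⊕b23⊕b28⊕b29⊕b30⊕b31 = 0⊕0⊕0⊕1⊕1⊕0⊕0⊕0⊕0⊕0⊕0⊕1⊕0⊕1⊕0⊕0 = 0
s8: b8⊕b9⊕b10⊕b11⊕b12⊕b13⊕b14⊕b15⊕b24⊕b25⊕b26⊕b27⊕b28⊕b29⊕b30⊕b31 = 1⊕0⊕0⊕0⊕1⊕0⊕0⊕0⊕1⊕0⊕1⊕1⊕0⊕1⊕0⊕0 = 0
s16: b16⊕b17⊕b18⊕b19⊕b20⊕b21⊕b22⊕b23⊕b24⊕b25⊕b26⊕b27⊕b28⊕b29⊕b30⊕b31 = 0⊕1⊕1⊕1⊕0⊕0⊕0⊕1⊕1⊕0⊕1⊕1⊕0⊕1⊕0⊕0 = 0
Syndrome (s16...s1) = 00000 → position 0 (no error).
No correction needed.
Data bits at positions 3,5,6,7,9,10,11,12,13,14,15,17,18,19,20,21,22,23,24,25,26,27,28,29,30,31: 00010001000111000110110100

00010001000111000110110100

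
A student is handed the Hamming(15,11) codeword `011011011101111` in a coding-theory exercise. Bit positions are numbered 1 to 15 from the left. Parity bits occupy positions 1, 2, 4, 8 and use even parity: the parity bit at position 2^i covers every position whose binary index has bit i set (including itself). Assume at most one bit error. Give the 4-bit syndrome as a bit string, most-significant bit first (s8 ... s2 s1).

s1: b1⊕b3⊕b5⊕b7⊕b9⊕b11⊕b13⊕b15 = 0⊕1⊕1⊕0⊕1⊕0⊕1⊕1 = 1
s2: b2⊕b3⊕b6⊕b7⊕b10⊕b11⊕b14⊕b15 = 1⊕1⊕1⊕0⊕1⊕0⊕1⊕1 = 0
s4: b4⊕b5⊕b6⊕b7⊕b12⊕b13⊕b14⊕b15 = 0⊕1⊕1⊕0⊕1⊕1⊕1⊕1 = 0
s8: b8⊕b9⊕b10⊕b11⊕b12⊕b13⊕b14⊕b15 = 1⊕1⊕1⊕0⊕1⊕1⊕1⊕1 = 1
Syndrome (s8...s1) = 1001 → position 9.

1001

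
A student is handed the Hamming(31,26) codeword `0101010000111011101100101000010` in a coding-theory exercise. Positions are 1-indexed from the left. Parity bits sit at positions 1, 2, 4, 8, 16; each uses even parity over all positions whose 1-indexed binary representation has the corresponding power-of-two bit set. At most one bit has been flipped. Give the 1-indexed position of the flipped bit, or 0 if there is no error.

19

s1: b1⊕b3⊕b5⊕b7⊕b9⊕b11⊕b13⊕b15⊕b17⊕b19⊕b21⊕b23⊕b25⊕b27⊕b29⊕b31 = 0⊕0⊕0⊕0⊕0⊕1⊕1⊕1⊕1⊕1⊕0⊕1⊕1⊕0⊕0⊕0 = 1
s2: b2⊕b3⊕b6⊕b7⊕b10⊕b11⊕b14⊕b15⊕b18⊕b19⊕b22⊕b23⊕b26⊕b27⊕b30⊕b31 = 1⊕0⊕1⊕0⊕0⊕1⊕0⊕1⊕0⊕1⊕0⊕1⊕0⊕0⊕1⊕0 = 1
s4: b4⊕b5⊕b6⊕b7⊕b12⊕b13⊕b14⊕b15⊕b20⊕b21⊕b22⊕b23⊕b28⊕b29⊕b30⊕b31 = 1⊕0⊕1⊕0⊕1⊕1⊕0⊕1⊕1⊕0⊕0⊕1⊕0⊕0⊕1⊕0 = 0
s8: b8⊕b9⊕b10⊕b11⊕b12⊕b13⊕b14⊕b15⊕b24⊕b25⊕b26⊕b27⊕b28⊕b29⊕b30⊕b31 = 0⊕0⊕0⊕1⊕1⊕1⊕0⊕1⊕0⊕1⊕0⊕0⊕0⊕0⊕1⊕0 = 0
s16: b16⊕b17⊕b18⊕b19⊕b20⊕b21⊕b22⊕b23⊕b24⊕b25⊕b26⊕b27⊕b28⊕b29⊕b30⊕b31 = 1⊕1⊕0⊕1⊕1⊕0⊕0⊕1⊕0⊕1⊕0⊕0⊕0⊕0⊕1⊕0 = 1
Syndrome (s16...s1) = 10011 → position 19.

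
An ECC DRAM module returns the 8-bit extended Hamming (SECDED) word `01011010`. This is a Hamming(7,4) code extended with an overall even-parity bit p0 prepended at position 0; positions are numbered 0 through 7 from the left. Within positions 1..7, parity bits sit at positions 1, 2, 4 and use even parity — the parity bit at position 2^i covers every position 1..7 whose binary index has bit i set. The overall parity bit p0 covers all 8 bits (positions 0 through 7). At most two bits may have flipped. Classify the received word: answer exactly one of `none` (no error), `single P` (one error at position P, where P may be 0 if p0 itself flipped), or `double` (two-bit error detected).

s1: b1⊕b3⊕b5⊕b7 = 1⊕1⊕0⊕0 = 0
s2: b2⊕b3⊕b6⊕b7 = 0⊕1⊕1⊕0 = 0
s4: b4⊕b5⊕b6⊕b7 = 1⊕0⊕1⊕0 = 0
Syndrome (s4...s1) = 000 → position 0 (no error).
Overall parity (XOR of all 8 bits, including p0): 0⊕1⊕0⊕1⊕1⊕0⊕1⊕0 = 0
Overall=0, syndrome position=0 → no error.

none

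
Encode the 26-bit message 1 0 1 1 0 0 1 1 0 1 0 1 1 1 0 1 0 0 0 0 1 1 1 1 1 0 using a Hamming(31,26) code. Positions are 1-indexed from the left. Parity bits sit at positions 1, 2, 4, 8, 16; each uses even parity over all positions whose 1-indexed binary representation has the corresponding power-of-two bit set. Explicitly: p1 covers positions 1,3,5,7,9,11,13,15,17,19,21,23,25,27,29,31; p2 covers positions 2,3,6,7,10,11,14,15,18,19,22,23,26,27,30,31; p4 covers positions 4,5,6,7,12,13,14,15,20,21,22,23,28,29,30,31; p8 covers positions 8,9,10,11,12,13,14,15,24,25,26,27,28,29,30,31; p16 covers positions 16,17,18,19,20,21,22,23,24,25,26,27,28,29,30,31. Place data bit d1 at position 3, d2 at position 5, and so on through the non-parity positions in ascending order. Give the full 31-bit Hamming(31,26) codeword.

0010011000110101111010000111110

Place data bits at non-power-of-two positions: b3=1, b5=0, b6=1, b7=1, b9=0, b10=0, b11=1, b12=1, b13=0, b14=1, b15=0, b17=1, b18=1, b19=1, b20=0, b21=1, b22=0, b23=0, b24=0, b25=0, b26=1, b27=1, b28=1, b29=1, b30=1, b31=0.
p1 = XOR of data positions {3,5,7,9,11,13,15,17,19,21,23,25,27,29,31} = 1⊕0⊕1⊕0⊕1⊕0⊕0⊕1⊕1⊕1⊕0⊕0⊕1⊕1⊕0 = 0
p2 = XOR of data positions {3,6,7,10,11,14,15,18,19,22,23,26,27,30,31} = 1⊕1⊕1⊕0⊕1⊕1⊕0⊕1⊕1⊕0⊕0⊕1⊕1⊕1⊕0 = 0
p4 = XOR of data positions {5,6,7,12,13,14,15,20,21,22,23,28,29,30,31} = 0⊕1⊕1⊕1⊕0⊕1⊕0⊕0⊕1⊕0⊕0⊕1⊕1⊕1⊕0 = 0
p8 = XOR of data positions {9,10,11,12,13,14,15,24,25,26,27,28,29,30,31} = 0⊕0⊕1⊕1⊕0⊕1⊕0⊕0⊕0⊕1⊕1⊕1⊕1⊕1⊕0 = 0
p16 = XOR of data positions {17,18,19,20,21,22,23,24,25,26,27,28,29,30,31} = 1⊕1⊕1⊕0⊕1⊕0⊕0⊕0⊕0⊕1⊕1⊕1⊕1⊕1⊕0 = 1
Codeword b1..b31 = 0010011000110101111010000111110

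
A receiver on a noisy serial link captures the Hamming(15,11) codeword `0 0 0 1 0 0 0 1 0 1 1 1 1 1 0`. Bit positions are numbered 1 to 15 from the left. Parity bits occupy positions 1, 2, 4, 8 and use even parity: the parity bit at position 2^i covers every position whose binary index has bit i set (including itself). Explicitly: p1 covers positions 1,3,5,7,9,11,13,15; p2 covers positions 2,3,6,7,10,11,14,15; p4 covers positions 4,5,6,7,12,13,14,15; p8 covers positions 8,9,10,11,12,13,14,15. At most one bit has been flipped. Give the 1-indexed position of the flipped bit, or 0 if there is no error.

s1: b1⊕b3⊕b5⊕b7⊕b9⊕b11⊕b13⊕b15 = 0⊕0⊕0⊕0⊕0⊕1⊕1⊕0 = 0
s2: b2⊕b3⊕b6⊕b7⊕b10⊕b11⊕b14⊕b15 = 0⊕0⊕0⊕0⊕1⊕1⊕1⊕0 = 1
s4: b4⊕b5⊕b6⊕b7⊕b12⊕b13⊕b14⊕b15 = 1⊕0⊕0⊕0⊕1⊕1⊕1⊕0 = 0
s8: b8⊕b9⊕b10⊕b11⊕b12⊕b13⊕b14⊕b15 = 1⊕0⊕1⊕1⊕1⊕1⊕1⊕0 = 0
Syndrome (s8...s1) = 0010 → position 2.

2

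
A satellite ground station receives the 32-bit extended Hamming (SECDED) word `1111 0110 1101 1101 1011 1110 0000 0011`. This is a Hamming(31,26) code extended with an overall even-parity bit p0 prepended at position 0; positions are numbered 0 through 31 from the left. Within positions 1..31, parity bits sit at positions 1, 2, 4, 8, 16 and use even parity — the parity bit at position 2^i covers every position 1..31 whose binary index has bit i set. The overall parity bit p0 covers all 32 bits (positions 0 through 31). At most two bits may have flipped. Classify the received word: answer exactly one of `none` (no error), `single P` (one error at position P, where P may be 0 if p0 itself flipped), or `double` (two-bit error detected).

s1: b1⊕b3⊕b5⊕b7⊕b9⊕b11⊕b13⊕b15⊕b17⊕b19⊕b21⊕b23⊕b25⊕b27⊕b29⊕b31 = 1⊕1⊕1⊕0⊕1⊕1⊕1⊕1⊕0⊕1⊕1⊕0⊕0⊕0⊕0⊕1 = 0
s2: b2⊕b3⊕b6⊕b7⊕b10⊕b11⊕b14⊕b15⊕b18⊕b19⊕b22⊕b23⊕b26⊕b27⊕b30⊕b31 = 1⊕1⊕1⊕0⊕0⊕1⊕0⊕1⊕1⊕1⊕1⊕0⊕0⊕0⊕1⊕1 = 0
s4: b4⊕b5⊕b6⊕b7⊕b12⊕b13⊕b14⊕b15⊕b20⊕b21⊕b22⊕b23⊕b28⊕b29⊕b30⊕b31 = 0⊕1⊕1⊕0⊕1⊕1⊕0⊕1⊕1⊕1⊕1⊕0⊕0⊕0⊕1⊕1 = 0
s8: b8⊕b9⊕b10⊕b11⊕b12⊕b13⊕b14⊕b15⊕b24⊕b25⊕b26⊕b27⊕b28⊕b29⊕b30⊕b31 = 1⊕1⊕0⊕1⊕1⊕1⊕0⊕1⊕0⊕0⊕0⊕0⊕0⊕0⊕1⊕1 = 0
s16: b16⊕b17⊕b18⊕b19⊕b20⊕b21⊕b22⊕b23⊕b24⊕b25⊕b26⊕b27⊕b28⊕b29⊕b30⊕b31 = 1⊕0⊕1⊕1⊕1⊕1⊕1⊕0⊕0⊕0⊕0⊕0⊕0⊕0⊕1⊕1 = 0
Syndrome (s16...s1) = 00000 → position 0 (no error).
Overall parity (XOR of all 32 bits, including p0): 1⊕1⊕1⊕1⊕0⊕1⊕1⊕0⊕1⊕1⊕0⊕1⊕1⊕1⊕0⊕1⊕1⊕0⊕1⊕1⊕1⊕1⊕1⊕0⊕0⊕0⊕0⊕0⊕0⊕0⊕1⊕1 = 0
Overall=0, syndrome position=0 → no error.

none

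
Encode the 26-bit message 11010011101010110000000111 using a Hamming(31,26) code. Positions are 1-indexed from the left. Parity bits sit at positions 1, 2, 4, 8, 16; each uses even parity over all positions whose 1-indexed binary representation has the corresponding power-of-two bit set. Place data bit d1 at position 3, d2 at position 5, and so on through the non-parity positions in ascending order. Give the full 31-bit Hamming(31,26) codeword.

Place data bits at non-power-of-two positions: b3=1, b5=1, b6=0, b7=1, b9=0, b10=0, b11=1, b12=1, b13=1, b14=0, b15=1, b17=0, b18=1, b19=0, b20=1, b21=1, b22=0, b23=0, b24=0, b25=0, b26=0, b27=0, b28=0, b29=1, b30=1, b31=1.
p1 = XOR of data positions {3,5,7,9,11,13,15,17,19,21,23,25,27,29,31} = 1⊕1⊕1⊕0⊕1⊕1⊕1⊕0⊕0⊕1⊕0⊕0⊕0⊕1⊕1 = 1
p2 = XOR of data positions {3,6,7,10,11,14,15,18,19,22,23,26,27,30,31} = 1⊕0⊕1⊕0⊕1⊕0⊕1⊕1⊕0⊕0⊕0⊕0⊕0⊕1⊕1 = 1
p4 = XOR of data positions {5,6,7,12,13,14,15,20,21,22,23,28,29,30,31} = 1⊕0⊕1⊕1⊕1⊕0⊕1⊕1⊕1⊕0⊕0⊕0⊕1⊕1⊕1 = 0
p8 = XOR of data positions {9,10,11,12,13,14,15,24,25,26,27,28,29,30,31} = 0⊕0⊕1⊕1⊕1⊕0⊕1⊕0⊕0⊕0⊕0⊕0⊕1⊕1⊕1 = 1
p16 = XOR of data positions {17,18,19,20,21,22,23,24,25,26,27,28,29,30,31} = 0⊕1⊕0⊕1⊕1⊕0⊕0⊕0⊕0⊕0⊕0⊕0⊕1⊕1⊕1 = 0
Codeword b1..b31 = 1110101100111010010110000000111

1110101100111010010110000000111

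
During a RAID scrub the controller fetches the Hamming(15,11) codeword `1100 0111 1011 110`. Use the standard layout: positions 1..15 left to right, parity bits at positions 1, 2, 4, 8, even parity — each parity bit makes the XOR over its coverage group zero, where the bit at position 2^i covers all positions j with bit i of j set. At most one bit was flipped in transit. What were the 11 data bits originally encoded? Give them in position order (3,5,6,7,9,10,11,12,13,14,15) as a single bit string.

s1: b1⊕b3⊕b5⊕b7⊕b9⊕b11⊕b13⊕b15 = 1⊕0⊕0⊕1⊕1⊕1⊕1⊕0 = 1
s2: b2⊕b3⊕b6⊕b7⊕b10⊕b11⊕b14⊕b15 = 1⊕0⊕1⊕1⊕0⊕1⊕1⊕0 = 1
s4: b4⊕b5⊕b6⊕b7⊕b12⊕b13⊕b14⊕b15 = 0⊕0⊕1⊕1⊕1⊕1⊕1⊕0 = 1
s8: b8⊕b9⊕b10⊕b11⊕b12⊕b13⊕b14⊕b15 = 1⊕1⊕0⊕1⊕1⊕1⊕1⊕0 = 0
Syndrome (s8...s1) = 0111 → position 7.
Flip bit 7: corrected codeword = 110001011011110
Data bits at positions 3,5,6,7,9,10,11,12,13,14,15: 00101011110

00101011110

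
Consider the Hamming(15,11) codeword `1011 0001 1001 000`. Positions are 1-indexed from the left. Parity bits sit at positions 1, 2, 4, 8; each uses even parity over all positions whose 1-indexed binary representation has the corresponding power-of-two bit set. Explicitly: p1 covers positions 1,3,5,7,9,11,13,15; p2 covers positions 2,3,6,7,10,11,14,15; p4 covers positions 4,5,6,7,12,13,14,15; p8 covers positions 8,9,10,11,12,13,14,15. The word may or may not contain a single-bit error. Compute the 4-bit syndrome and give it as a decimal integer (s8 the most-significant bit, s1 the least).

11

s1: b1⊕b3⊕b5⊕b7⊕b9⊕b11⊕b13⊕b15 = 1⊕1⊕0⊕0⊕1⊕0⊕0⊕0 = 1
s2: b2⊕b3⊕b6⊕b7⊕b10⊕b11⊕b14⊕b15 = 0⊕1⊕0⊕0⊕0⊕0⊕0⊕0 = 1
s4: b4⊕b5⊕b6⊕b7⊕b12⊕b13⊕b14⊕b15 = 1⊕0⊕0⊕0⊕1⊕0⊕0⊕0 = 0
s8: b8⊕b9⊕b10⊕b11⊕b12⊕b13⊕b14⊕b15 = 1⊕1⊕0⊕0⊕1⊕0⊕0⊕0 = 1
Syndrome (s8...s1) = 1011 → position 11.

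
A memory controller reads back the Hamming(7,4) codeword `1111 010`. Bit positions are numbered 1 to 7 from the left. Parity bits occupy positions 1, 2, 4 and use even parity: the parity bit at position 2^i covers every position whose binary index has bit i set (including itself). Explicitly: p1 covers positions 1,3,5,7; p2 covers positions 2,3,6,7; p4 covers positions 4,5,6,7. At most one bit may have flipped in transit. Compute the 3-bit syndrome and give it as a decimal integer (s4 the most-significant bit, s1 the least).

s1: b1⊕b3⊕b5⊕b7 = 1⊕1⊕0⊕0 = 0
s2: b2⊕b3⊕b6⊕b7 = 1⊕1⊕1⊕0 = 1
s4: b4⊕b5⊕b6⊕b7 = 1⊕0⊕1⊕0 = 0
Syndrome (s4...s1) = 010 → position 2.

2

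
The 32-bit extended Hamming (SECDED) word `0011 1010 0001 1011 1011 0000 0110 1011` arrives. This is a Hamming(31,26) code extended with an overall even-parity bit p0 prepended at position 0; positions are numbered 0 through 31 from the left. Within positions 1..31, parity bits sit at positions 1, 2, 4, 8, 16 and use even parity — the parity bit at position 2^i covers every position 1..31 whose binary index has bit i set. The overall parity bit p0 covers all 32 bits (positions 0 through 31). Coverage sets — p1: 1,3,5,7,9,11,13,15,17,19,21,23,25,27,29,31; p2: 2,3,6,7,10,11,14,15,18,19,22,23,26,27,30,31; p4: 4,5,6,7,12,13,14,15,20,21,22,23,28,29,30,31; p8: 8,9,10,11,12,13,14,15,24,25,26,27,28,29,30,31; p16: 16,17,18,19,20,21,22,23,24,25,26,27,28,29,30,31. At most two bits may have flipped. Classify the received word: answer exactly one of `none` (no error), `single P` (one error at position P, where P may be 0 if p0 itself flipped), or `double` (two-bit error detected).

s1: b1⊕b3⊕b5⊕b7⊕b9⊕b11⊕b13⊕b15⊕b17⊕b19⊕b21⊕b23⊕b25⊕b27⊕b29⊕b31 = 0⊕1⊕0⊕0⊕0⊕1⊕0⊕1⊕0⊕1⊕0⊕0⊕1⊕0⊕0⊕1 = 0
s2: b2⊕b3⊕b6⊕b7⊕b10⊕b11⊕b14⊕b15⊕b18⊕b19⊕b22⊕b23⊕b26⊕b27⊕b30⊕b31 = 1⊕1⊕1⊕0⊕0⊕1⊕1⊕1⊕1⊕1⊕0⊕0⊕1⊕0⊕1⊕1 = 1
s4: b4⊕b5⊕b6⊕b7⊕b12⊕b13⊕b14⊕b15⊕b20⊕b21⊕b22⊕b23⊕b28⊕b29⊕b30⊕b31 = 1⊕0⊕1⊕0⊕1⊕0⊕1⊕1⊕0⊕0⊕0⊕0⊕1⊕0⊕1⊕1 = 0
s8: b8⊕b9⊕b10⊕b11⊕b12⊕b13⊕b14⊕b15⊕b24⊕b25⊕b26⊕b27⊕b28⊕b29⊕b30⊕b31 = 0⊕0⊕0⊕1⊕1⊕0⊕1⊕1⊕0⊕1⊕1⊕0⊕1⊕0⊕1⊕1 = 1
s16: b16⊕b17⊕b18⊕b19⊕b20⊕b21⊕b22⊕b23⊕b24⊕b25⊕b26⊕b27⊕b28⊕b29⊕b30⊕b31 = 1⊕0⊕1⊕1⊕0⊕0⊕0⊕0⊕0⊕1⊕1⊕0⊕1⊕0⊕1⊕1 = 0
Syndrome (s16...s1) = 01010 → position 10.
Overall parity (XOR of all 32 bits, including p0): 0⊕0⊕1⊕1⊕1⊕0⊕1⊕0⊕0⊕0⊕0⊕1⊕1⊕0⊕1⊕1⊕1⊕0⊕1⊕1⊕0⊕0⊕0⊕0⊕0⊕1⊕1⊕0⊕1⊕0⊕1⊕1 = 0
Overall=0, syndrome position=10 → double-bit error detected (uncorrectable).

double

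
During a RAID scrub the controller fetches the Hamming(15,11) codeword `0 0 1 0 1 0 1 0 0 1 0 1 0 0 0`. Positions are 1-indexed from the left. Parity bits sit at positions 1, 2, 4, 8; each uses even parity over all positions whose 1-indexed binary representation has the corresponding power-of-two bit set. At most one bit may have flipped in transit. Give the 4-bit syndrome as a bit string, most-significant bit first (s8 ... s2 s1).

s1: b1⊕b3⊕b5⊕b7⊕b9⊕b11⊕b13⊕b15 = 0⊕1⊕1⊕1⊕0⊕0⊕0⊕0 = 1
s2: b2⊕b3⊕b6⊕b7⊕b10⊕b11⊕b14⊕b15 = 0⊕1⊕0⊕1⊕1⊕0⊕0⊕0 = 1
s4: b4⊕b5⊕b6⊕b7⊕b12⊕b13⊕b14⊕b15 = 0⊕1⊕0⊕1⊕1⊕0⊕0⊕0 = 1
s8: b8⊕b9⊕b10⊕b11⊕b12⊕b13⊕b14⊕b15 = 0⊕0⊕1⊕0⊕1⊕0⊕0⊕0 = 0
Syndrome (s8...s1) = 0111 → position 7.

0111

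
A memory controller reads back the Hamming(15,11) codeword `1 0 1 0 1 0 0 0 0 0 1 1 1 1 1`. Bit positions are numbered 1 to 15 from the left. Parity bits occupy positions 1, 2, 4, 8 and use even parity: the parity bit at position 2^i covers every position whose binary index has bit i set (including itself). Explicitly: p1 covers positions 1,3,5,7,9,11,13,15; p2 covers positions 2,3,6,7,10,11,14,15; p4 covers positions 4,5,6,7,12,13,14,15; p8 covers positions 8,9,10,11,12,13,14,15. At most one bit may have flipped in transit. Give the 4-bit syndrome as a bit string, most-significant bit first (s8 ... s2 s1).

1100

s1: b1⊕b3⊕b5⊕b7⊕b9⊕b11⊕b13⊕b15 = 1⊕1⊕1⊕0⊕0⊕1⊕1⊕1 = 0
s2: b2⊕b3⊕b6⊕b7⊕b10⊕b11⊕b14⊕b15 = 0⊕1⊕0⊕0⊕0⊕1⊕1⊕1 = 0
s4: b4⊕b5⊕b6⊕b7⊕b12⊕b13⊕b14⊕b15 = 0⊕1⊕0⊕0⊕1⊕1⊕1⊕1 = 1
s8: b8⊕b9⊕b10⊕b11⊕b12⊕b13⊕b14⊕b15 = 0⊕0⊕0⊕1⊕1⊕1⊕1⊕1 = 1
Syndrome (s8...s1) = 1100 → position 12.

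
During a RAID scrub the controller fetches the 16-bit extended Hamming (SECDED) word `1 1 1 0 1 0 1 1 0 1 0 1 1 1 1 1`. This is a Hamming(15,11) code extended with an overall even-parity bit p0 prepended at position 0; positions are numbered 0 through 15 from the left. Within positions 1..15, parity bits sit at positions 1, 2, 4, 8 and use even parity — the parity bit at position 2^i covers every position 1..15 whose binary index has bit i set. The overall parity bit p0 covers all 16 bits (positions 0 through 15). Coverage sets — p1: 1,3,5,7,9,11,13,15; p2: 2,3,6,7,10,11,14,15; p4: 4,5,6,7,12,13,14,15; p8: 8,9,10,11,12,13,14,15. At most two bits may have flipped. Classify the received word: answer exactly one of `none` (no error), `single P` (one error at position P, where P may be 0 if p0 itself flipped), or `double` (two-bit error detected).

s1: b1⊕b3⊕b5⊕b7⊕b9⊕b11⊕b13⊕b15 = 1⊕0⊕0⊕1⊕1⊕1⊕1⊕1 = 0
s2: b2⊕b3⊕b6⊕b7⊕b10⊕b11⊕b14⊕b15 = 1⊕0⊕1⊕1⊕0⊕1⊕1⊕1 = 0
s4: b4⊕b5⊕b6⊕b7⊕b12⊕b13⊕b14⊕b15 = 1⊕0⊕1⊕1⊕1⊕1⊕1⊕1 = 1
s8: b8⊕b9⊕b10⊕b11⊕b12⊕b13⊕b14⊕b15 = 0⊕1⊕0⊕1⊕1⊕1⊕1⊕1 = 0
Syndrome (s8...s1) = 0100 → position 4.
Overall parity (XOR of all 16 bits, including p0): 1⊕1⊕1⊕0⊕1⊕0⊕1⊕1⊕0⊕1⊕0⊕1⊕1⊕1⊕1⊕1 = 0
Overall=0, syndrome position=4 → double-bit error detected (uncorrectable).

double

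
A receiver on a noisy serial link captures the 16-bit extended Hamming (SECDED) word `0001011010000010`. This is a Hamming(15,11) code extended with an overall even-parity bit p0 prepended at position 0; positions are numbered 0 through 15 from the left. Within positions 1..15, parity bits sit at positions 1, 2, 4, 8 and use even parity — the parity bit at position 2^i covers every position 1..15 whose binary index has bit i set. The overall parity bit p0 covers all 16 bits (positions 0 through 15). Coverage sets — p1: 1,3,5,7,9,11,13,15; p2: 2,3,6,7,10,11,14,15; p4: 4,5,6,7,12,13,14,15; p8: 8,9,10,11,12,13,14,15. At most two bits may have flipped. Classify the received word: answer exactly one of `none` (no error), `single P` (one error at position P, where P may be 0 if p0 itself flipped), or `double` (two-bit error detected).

s1: b1⊕b3⊕b5⊕b7⊕b9⊕b11⊕b13⊕b15 = 0⊕1⊕1⊕0⊕0⊕0⊕0⊕0 = 0
s2: b2⊕b3⊕b6⊕b7⊕b10⊕b11⊕b14⊕b15 = 0⊕1⊕1⊕0⊕0⊕0⊕1⊕0 = 1
s4: b4⊕b5⊕b6⊕b7⊕b12⊕b13⊕b14⊕b15 = 0⊕1⊕1⊕0⊕0⊕0⊕1⊕0 = 1
s8: b8⊕b9⊕b10⊕b11⊕b12⊕b13⊕b14⊕b15 = 1⊕0⊕0⊕0⊕0⊕0⊕1⊕0 = 0
Syndrome (s8...s1) = 0110 → position 6.
Overall parity (XOR of all 16 bits, including p0): 0⊕0⊕0⊕1⊕0⊕1⊕1⊕0⊕1⊕0⊕0⊕0⊕0⊕0⊕1⊕0 = 1
Overall=1, syndrome position=6 → single-bit error at position 6.

single 6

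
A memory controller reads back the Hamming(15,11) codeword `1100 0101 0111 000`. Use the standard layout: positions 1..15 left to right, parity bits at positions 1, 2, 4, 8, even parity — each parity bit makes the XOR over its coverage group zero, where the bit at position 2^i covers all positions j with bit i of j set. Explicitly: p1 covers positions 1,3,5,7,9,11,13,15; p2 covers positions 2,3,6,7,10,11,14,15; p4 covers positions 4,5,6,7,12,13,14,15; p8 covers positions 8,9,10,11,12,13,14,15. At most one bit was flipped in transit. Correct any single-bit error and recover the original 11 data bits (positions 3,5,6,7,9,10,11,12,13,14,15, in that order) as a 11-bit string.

00100111000

s1: b1⊕b3⊕b5⊕b7⊕b9⊕b11⊕b13⊕b15 = 1⊕0⊕0⊕0⊕0⊕1⊕0⊕0 = 0
s2: b2⊕b3⊕b6⊕b7⊕b10⊕b11⊕b14⊕b15 = 1⊕0⊕1⊕0⊕1⊕1⊕0⊕0 = 0
s4: b4⊕b5⊕b6⊕b7⊕b12⊕b13⊕b14⊕b15 = 0⊕0⊕1⊕0⊕1⊕0⊕0⊕0 = 0
s8: b8⊕b9⊕b10⊕b11⊕b12⊕b13⊕b14⊕b15 = 1⊕0⊕1⊕1⊕1⊕0⊕0⊕0 = 0
Syndrome (s8...s1) = 0000 → position 0 (no error).
No correction needed.
Data bits at positions 3,5,6,7,9,10,11,12,13,14,15: 00100111000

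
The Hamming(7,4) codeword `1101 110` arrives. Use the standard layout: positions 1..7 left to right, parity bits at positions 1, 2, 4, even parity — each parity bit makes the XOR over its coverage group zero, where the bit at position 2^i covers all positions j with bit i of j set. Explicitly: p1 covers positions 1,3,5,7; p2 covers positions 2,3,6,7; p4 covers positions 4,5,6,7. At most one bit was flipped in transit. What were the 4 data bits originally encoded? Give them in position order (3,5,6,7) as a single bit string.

0110

s1: b1⊕b3⊕b5⊕b7 = 1⊕0⊕1⊕0 = 0
s2: b2⊕b3⊕b6⊕b7 = 1⊕0⊕1⊕0 = 0
s4: b4⊕b5⊕b6⊕b7 = 1⊕1⊕1⊕0 = 1
Syndrome (s4...s1) = 100 → position 4.
Flip bit 4: corrected codeword = 1100110
Data bits at positions 3,5,6,7: 0110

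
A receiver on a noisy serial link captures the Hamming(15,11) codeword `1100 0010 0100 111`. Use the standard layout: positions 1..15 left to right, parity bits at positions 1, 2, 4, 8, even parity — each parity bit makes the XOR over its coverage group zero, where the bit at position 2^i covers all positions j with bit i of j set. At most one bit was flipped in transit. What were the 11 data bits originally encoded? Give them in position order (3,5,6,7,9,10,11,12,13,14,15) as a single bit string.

s1: b1⊕b3⊕b5⊕b7⊕b9⊕b11⊕b13⊕b15 = 1⊕0⊕0⊕1⊕0⊕0⊕1⊕1 = 0
s2: b2⊕b3⊕b6⊕b7⊕b10⊕b11⊕b14⊕b15 = 1⊕0⊕0⊕1⊕1⊕0⊕1⊕1 = 1
s4: b4⊕b5⊕b6⊕b7⊕b12⊕b13⊕b14⊕b15 = 0⊕0⊕0⊕1⊕0⊕1⊕1⊕1 = 0
s8: b8⊕b9⊕b10⊕b11⊕b12⊕b13⊕b14⊕b15 = 0⊕0⊕1⊕0⊕0⊕1⊕1⊕1 = 0
Syndrome (s8...s1) = 0010 → position 2.
Flip bit 2: corrected codeword = 100000100100111
Data bits at positions 3,5,6,7,9,10,11,12,13,14,15: 00010100111

00010100111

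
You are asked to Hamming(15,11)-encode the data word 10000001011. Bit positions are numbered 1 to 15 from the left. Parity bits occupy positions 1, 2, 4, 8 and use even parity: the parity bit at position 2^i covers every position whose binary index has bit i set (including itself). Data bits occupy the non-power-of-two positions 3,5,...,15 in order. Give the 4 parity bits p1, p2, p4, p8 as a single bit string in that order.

0111

Place data bits at non-power-of-two positions: b3=1, b5=0, b6=0, b7=0, b9=0, b10=0, b11=0, b12=1, b13=0, b14=1, b15=1.
p1 = XOR of data positions {3,5,7,9,11,13,15} = 1⊕0⊕0⊕0⊕0⊕0⊕1 = 0
p2 = XOR of data positions {3,6,7,10,11,14,15} = 1⊕0⊕0⊕0⊕0⊕1⊕1 = 1
p4 = XOR of data positions {5,6,7,12,13,14,15} = 0⊕0⊕0⊕1⊕0⊕1⊕1 = 1
p8 = XOR of data positions {9,10,11,12,13,14,15} = 0⊕0⊕0⊕1⊕0⊕1⊕1 = 1
Parity bits p1,p2,p4,p8 = 0111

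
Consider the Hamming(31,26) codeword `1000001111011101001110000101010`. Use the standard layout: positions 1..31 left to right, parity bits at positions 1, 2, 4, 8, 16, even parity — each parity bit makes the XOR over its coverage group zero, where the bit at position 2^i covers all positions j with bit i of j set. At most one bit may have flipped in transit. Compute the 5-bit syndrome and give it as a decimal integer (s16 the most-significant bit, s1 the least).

s1: b1⊕b3⊕b5⊕b7⊕b9⊕b11⊕b13⊕b15⊕b17⊕b19⊕b21⊕b23⊕b25⊕b27⊕b29⊕b31 = 1⊕0⊕0⊕1⊕1⊕0⊕1⊕0⊕0⊕1⊕1⊕0⊕0⊕0⊕0⊕0 = 0
s2: b2⊕b3⊕b6⊕b7⊕b10⊕b11⊕b14⊕b15⊕b18⊕b19⊕b22⊕b23⊕b26⊕b27⊕b30⊕b31 = 0⊕0⊕0⊕1⊕1⊕0⊕1⊕0⊕0⊕1⊕0⊕0⊕1⊕0⊕1⊕0 = 0
s4: b4⊕b5⊕b6⊕b7⊕b12⊕b13⊕b14⊕b15⊕b20⊕b21⊕b22⊕b23⊕b28⊕b29⊕b30⊕b31 = 0⊕0⊕0⊕1⊕1⊕1⊕1⊕0⊕1⊕1⊕0⊕0⊕1⊕0⊕1⊕0 = 0
s8: b8⊕b9⊕b10⊕b11⊕b12⊕b13⊕b14⊕b15⊕b24⊕b25⊕b26⊕b27⊕b28⊕b29⊕b30⊕b31 = 1⊕1⊕1⊕0⊕1⊕1⊕1⊕0⊕0⊕0⊕1⊕0⊕1⊕0⊕1⊕0 = 1
s16: b16⊕b17⊕b18⊕b19⊕b20⊕b21⊕b22⊕b23⊕b24⊕b25⊕b26⊕b27⊕b28⊕b29⊕b30⊕b31 = 1⊕0⊕0⊕1⊕1⊕1⊕0⊕0⊕0⊕0⊕1⊕0⊕1⊕0⊕1⊕0 = 1
Syndrome (s16...s1) = 11000 → position 24.

24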